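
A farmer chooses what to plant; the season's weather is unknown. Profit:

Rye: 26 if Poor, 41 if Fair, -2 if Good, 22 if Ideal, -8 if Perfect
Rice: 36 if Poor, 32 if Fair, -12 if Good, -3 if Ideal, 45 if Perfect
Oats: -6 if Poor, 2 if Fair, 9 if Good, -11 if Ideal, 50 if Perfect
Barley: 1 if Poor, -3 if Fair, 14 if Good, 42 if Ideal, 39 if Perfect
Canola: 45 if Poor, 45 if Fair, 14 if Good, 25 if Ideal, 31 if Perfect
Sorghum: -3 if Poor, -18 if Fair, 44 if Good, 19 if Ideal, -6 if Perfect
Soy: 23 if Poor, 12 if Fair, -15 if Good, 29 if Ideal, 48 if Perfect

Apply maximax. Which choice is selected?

Row maxima: Rye=41, Rice=45, Oats=50, Barley=42, Canola=45, Sorghum=44, Soy=48
Best best-case = 50 → Oats.

Oats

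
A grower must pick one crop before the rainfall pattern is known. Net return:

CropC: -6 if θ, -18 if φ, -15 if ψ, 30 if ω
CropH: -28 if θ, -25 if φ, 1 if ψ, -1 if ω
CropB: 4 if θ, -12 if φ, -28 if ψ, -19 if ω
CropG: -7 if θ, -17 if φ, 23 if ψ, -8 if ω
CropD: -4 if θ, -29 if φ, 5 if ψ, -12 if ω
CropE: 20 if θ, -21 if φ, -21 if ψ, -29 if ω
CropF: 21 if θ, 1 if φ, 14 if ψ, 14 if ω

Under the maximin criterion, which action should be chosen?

Row minima: CropC=-18, CropH=-28, CropB=-28, CropG=-17, CropD=-29, CropE=-29, CropF=1
Best worst-case = 1 → CropF.

CropF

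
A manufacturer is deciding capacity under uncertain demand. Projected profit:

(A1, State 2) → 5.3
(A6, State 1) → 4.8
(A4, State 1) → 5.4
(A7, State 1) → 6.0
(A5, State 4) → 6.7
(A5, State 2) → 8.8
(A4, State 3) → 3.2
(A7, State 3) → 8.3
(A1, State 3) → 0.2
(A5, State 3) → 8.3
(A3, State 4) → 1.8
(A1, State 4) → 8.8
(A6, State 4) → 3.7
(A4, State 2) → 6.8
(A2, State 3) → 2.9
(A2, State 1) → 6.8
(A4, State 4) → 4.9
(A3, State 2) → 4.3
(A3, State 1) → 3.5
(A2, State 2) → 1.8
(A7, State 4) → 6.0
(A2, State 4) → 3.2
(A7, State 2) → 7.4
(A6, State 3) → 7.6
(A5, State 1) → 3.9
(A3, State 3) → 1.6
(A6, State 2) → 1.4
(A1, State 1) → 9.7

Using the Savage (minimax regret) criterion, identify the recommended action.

A7

Column bests: State 1=9.7, State 2=8.8, State 3=8.3, State 4=8.8.
A1 regrets: 0.0, 3.5, 8.1, 0.0 → max 8.1
A2 regrets: 2.9, 7.0, 5.4, 5.6 → max 7.0
A3 regrets: 6.2, 4.5, 6.7, 7.0 → max 7.0
A4 regrets: 4.3, 2.0, 5.1, 3.9 → max 5.1
A5 regrets: 5.8, 0.0, 0.0, 2.1 → max 5.8
A6 regrets: 4.9, 7.4, 0.7, 5.1 → max 7.4
A7 regrets: 3.7, 1.4, 0.0, 2.8 → max 3.7
Smallest max regret = 3.7 → A7.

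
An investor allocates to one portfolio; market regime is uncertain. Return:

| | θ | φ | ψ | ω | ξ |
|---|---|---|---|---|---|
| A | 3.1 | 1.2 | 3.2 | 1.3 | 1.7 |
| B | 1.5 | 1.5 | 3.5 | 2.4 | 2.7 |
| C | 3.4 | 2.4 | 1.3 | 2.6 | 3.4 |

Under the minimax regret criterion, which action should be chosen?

Column bests: θ=3.4, φ=2.4, ψ=3.5, ω=2.6, ξ=3.4.
A regrets: 0.3, 1.2, 0.3, 1.3, 1.7 → max 1.7
B regrets: 1.9, 0.9, 0.0, 0.2, 0.7 → max 1.9
C regrets: 0.0, 0.0, 2.2, 0.0, 0.0 → max 2.2
Smallest max regret = 1.7 → A.

A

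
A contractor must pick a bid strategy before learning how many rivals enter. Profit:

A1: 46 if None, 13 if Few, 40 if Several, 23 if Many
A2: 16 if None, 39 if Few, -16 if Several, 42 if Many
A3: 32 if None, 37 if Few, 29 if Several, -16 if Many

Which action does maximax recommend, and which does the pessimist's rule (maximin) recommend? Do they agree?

Row maxima: A1=46, A2=42, A3=37
Best best-case = 46 → A1.
Row minima: A1=13, A2=-16, A3=-16
Best worst-case = 13 → A1.

maximax → A1; maximin → A1 (agree)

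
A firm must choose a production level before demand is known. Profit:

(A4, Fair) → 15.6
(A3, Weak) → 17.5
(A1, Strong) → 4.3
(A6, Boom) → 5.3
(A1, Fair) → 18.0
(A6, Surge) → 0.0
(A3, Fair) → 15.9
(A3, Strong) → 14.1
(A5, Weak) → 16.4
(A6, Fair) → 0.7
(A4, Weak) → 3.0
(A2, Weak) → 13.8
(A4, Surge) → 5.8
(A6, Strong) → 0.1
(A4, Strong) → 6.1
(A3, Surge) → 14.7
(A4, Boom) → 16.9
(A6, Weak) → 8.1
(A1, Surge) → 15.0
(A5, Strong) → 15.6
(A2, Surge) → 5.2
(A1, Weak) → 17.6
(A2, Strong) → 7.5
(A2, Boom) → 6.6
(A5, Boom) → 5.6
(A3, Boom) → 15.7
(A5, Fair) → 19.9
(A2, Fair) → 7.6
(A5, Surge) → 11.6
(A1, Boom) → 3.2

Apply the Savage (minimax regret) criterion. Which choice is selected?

Column bests: Weak=17.6, Fair=19.9, Strong=15.6, Boom=16.9, Surge=15.0.
A1 regrets: 0.0, 1.9, 11.3, 13.7, 0.0 → max 13.7
A2 regrets: 3.8, 12.3, 8.1, 10.3, 9.8 → max 12.3
A3 regrets: 0.1, 4.0, 1.5, 1.2, 0.3 → max 4.0
A4 regrets: 14.6, 4.3, 9.5, 0.0, 9.2 → max 14.6
A5 regrets: 1.2, 0.0, 0.0, 11.3, 3.4 → max 11.3
A6 regrets: 9.5, 19.2, 15.5, 11.6, 15.0 → max 19.2
Smallest max regret = 4.0 → A3.

A3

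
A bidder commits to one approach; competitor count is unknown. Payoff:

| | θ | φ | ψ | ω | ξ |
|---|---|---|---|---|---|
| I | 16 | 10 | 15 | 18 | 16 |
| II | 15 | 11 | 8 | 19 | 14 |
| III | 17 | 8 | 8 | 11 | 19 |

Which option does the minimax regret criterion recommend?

I

Column bests: θ=17, φ=11, ψ=15, ω=19, ξ=19.
I regrets: 1, 1, 0, 1, 3 → max 3
II regrets: 2, 0, 7, 0, 5 → max 7
III regrets: 0, 3, 7, 8, 0 → max 8
Smallest max regret = 3 → I.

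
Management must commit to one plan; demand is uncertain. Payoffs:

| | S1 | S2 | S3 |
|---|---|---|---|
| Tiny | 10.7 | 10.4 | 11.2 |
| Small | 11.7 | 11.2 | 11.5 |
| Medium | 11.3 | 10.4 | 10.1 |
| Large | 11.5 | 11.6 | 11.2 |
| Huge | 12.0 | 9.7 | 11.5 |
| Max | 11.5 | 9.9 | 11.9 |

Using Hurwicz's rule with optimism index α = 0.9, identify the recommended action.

Huge

Tiny: 0.9·11.2 + 0.1·10.4 = 11.12
Small: 0.9·11.7 + 0.1·11.2 = 11.65
Medium: 0.9·11.3 + 0.1·10.1 = 11.18
Large: 0.9·11.6 + 0.1·11.2 = 11.56
Huge: 0.9·12.0 + 0.1·9.7 = 11.77
Max: 0.9·11.9 + 0.1·9.9 = 11.7
Highest Hurwicz score = 11.77 → Huge.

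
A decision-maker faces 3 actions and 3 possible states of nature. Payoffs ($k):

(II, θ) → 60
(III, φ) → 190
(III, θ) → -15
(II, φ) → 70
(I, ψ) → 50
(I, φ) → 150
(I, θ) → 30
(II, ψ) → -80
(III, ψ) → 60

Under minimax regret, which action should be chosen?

Column bests: θ=60, φ=190, ψ=60.
I regrets: 30, 40, 10 → max 40
II regrets: 0, 120, 140 → max 140
III regrets: 75, 0, 0 → max 75
Smallest max regret = 40 → I.

I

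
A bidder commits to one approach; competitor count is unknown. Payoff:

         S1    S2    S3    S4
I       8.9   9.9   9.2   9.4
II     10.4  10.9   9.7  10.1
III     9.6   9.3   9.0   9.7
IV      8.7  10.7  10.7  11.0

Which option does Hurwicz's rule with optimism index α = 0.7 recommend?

I: 0.7·9.9 + 0.3·8.9 = 9.6
II: 0.7·10.9 + 0.3·9.7 = 10.54
III: 0.7·9.7 + 0.3·9.0 = 9.49
IV: 0.7·11.0 + 0.3·8.7 = 10.31
Highest Hurwicz score = 10.54 → II.

II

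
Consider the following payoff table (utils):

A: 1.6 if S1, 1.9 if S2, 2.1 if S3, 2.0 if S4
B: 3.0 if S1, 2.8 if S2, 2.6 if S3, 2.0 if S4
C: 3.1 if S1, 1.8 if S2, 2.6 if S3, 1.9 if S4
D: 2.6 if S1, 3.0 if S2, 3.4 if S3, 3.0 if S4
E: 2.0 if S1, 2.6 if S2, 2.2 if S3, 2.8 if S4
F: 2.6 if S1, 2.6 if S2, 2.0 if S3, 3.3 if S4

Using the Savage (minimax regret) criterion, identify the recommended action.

D

Column bests: S1=3.1, S2=3.0, S3=3.4, S4=3.3.
A regrets: 1.5, 1.1, 1.3, 1.3 → max 1.5
B regrets: 0.1, 0.2, 0.8, 1.3 → max 1.3
C regrets: 0.0, 1.2, 0.8, 1.4 → max 1.4
D regrets: 0.5, 0.0, 0.0, 0.3 → max 0.5
E regrets: 1.1, 0.4, 1.2, 0.5 → max 1.2
F regrets: 0.5, 0.4, 1.4, 0.0 → max 1.4
Smallest max regret = 0.5 → D.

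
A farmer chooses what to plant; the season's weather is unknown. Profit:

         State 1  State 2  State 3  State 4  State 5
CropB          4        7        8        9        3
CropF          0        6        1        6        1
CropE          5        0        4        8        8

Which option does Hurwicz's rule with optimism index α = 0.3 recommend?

CropB

CropB: 0.3·9 + 0.7·3 = 4.8
CropF: 0.3·6 + 0.7·0 = 1.8
CropE: 0.3·8 + 0.7·0 = 2.4
Highest Hurwicz score = 4.8 → CropB.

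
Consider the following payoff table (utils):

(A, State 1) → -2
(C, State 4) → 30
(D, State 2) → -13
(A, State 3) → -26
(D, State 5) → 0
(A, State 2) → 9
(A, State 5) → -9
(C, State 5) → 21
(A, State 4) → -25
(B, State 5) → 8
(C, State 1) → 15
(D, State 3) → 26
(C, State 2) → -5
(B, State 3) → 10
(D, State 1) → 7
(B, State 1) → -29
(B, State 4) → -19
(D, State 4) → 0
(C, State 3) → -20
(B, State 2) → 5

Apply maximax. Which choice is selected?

C

Row maxima: A=9, B=10, C=30, D=26
Best best-case = 30 → C.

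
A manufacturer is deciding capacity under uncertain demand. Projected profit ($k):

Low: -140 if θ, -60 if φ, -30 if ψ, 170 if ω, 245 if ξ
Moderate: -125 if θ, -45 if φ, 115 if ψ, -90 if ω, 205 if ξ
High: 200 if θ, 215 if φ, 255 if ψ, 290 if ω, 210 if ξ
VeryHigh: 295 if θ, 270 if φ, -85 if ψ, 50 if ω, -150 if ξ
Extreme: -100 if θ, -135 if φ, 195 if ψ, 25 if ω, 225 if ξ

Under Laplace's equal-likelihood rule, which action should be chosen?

Row averages: Low=37, Moderate=12, High=234, VeryHigh=76, Extreme=42
Highest average = 234 → High.

High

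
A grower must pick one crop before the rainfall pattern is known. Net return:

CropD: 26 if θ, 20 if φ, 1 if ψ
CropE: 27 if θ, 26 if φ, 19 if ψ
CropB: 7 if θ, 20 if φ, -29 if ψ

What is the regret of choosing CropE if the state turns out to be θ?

Best payoff under θ is 27.
Regret = 27 − 27 = 0.

0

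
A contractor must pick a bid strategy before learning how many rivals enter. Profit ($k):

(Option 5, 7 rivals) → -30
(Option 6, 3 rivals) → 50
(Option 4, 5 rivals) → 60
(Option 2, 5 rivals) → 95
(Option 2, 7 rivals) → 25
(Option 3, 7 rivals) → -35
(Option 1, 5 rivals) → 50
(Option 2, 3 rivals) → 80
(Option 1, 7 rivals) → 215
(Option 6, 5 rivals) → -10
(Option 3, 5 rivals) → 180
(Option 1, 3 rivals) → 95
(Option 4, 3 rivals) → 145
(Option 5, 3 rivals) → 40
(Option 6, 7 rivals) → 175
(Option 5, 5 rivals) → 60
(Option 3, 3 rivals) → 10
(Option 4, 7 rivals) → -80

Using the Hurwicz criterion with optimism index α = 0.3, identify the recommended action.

Option 1

Option 1: 0.3·215 + 0.7·50 = 99.5
Option 2: 0.3·95 + 0.7·25 = 46
Option 3: 0.3·180 + 0.7·(-35) = 29.5
Option 4: 0.3·145 + 0.7·(-80) = -12.5
Option 5: 0.3·60 + 0.7·(-30) = -3
Option 6: 0.3·175 + 0.7·(-10) = 45.5
Highest Hurwicz score = 99.5 → Option 1.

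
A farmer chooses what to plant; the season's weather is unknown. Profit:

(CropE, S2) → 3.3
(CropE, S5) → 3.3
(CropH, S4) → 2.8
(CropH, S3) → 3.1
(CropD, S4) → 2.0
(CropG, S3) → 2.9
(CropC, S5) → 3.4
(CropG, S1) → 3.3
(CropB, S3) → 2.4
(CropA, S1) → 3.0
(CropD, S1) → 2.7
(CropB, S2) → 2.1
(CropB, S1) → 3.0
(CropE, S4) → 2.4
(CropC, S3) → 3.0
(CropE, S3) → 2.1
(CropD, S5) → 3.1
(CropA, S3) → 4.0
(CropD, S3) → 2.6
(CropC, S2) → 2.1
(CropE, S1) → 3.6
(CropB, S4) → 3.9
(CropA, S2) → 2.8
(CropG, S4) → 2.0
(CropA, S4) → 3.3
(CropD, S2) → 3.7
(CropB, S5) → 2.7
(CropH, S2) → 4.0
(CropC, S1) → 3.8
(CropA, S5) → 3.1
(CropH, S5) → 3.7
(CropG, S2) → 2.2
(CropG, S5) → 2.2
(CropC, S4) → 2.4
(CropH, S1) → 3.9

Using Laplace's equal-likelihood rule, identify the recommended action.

Row averages: CropB=2.82, CropC=2.94, CropE=2.94, CropA=3.24, CropH=3.5, CropG=2.52, CropD=2.82
Highest average = 3.5 → CropH.

CropH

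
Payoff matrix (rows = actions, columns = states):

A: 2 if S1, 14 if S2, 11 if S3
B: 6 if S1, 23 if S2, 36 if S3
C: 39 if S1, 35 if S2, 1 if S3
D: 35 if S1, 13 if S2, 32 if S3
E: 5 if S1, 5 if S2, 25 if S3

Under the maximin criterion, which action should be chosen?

D

Row minima: A=2, B=6, C=1, D=13, E=5
Best worst-case = 13 → D.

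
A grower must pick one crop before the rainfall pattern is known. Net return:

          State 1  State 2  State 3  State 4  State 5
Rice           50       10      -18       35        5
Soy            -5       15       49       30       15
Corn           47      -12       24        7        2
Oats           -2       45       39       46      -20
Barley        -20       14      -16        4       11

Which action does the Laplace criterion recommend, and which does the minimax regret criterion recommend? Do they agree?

Row averages: Rice=16.4, Soy=20.8, Corn=13.6, Oats=21.6, Barley=-1.4
Highest average = 21.6 → Oats.
Column bests: State 1=50, State 2=45, State 3=49, State 4=46, State 5=15.
Rice regrets: 0, 35, 67, 11, 10 → max 67
Soy regrets: 55, 30, 0, 16, 0 → max 55
Corn regrets: 3, 57, 25, 39, 13 → max 57
Oats regrets: 52, 0, 10, 0, 35 → max 52
Barley regrets: 70, 31, 65, 42, 4 → max 70
Smallest max regret = 52 → Oats.

laplace → Oats; minimax regret → Oats (agree)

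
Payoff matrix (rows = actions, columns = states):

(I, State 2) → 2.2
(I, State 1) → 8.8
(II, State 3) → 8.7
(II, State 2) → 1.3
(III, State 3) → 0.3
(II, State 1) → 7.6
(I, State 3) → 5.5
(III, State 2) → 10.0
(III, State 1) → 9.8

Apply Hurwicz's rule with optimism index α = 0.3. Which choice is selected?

I

I: 0.3·8.8 + 0.7·2.2 = 4.18
II: 0.3·8.7 + 0.7·1.3 = 3.52
III: 0.3·10.0 + 0.7·0.3 = 3.21
Highest Hurwicz score = 4.18 → I.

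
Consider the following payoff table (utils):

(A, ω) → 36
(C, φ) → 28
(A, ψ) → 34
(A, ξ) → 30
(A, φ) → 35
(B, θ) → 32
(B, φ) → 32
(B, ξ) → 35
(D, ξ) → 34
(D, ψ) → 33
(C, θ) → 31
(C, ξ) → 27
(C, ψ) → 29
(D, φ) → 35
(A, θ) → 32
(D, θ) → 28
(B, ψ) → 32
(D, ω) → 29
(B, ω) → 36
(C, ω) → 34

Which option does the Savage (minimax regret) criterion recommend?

Column bests: θ=32, φ=35, ψ=34, ω=36, ξ=35.
A regrets: 0, 0, 0, 0, 5 → max 5
B regrets: 0, 3, 2, 0, 0 → max 3
C regrets: 1, 7, 5, 2, 8 → max 8
D regrets: 4, 0, 1, 7, 1 → max 7
Smallest max regret = 3 → B.

B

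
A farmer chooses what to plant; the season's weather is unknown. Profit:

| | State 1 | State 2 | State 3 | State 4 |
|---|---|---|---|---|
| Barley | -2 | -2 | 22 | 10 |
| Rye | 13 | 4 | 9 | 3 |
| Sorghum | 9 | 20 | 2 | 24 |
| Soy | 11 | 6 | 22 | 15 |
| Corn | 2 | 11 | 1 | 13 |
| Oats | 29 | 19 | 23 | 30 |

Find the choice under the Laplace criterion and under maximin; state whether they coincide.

laplace → Oats; maximin → Oats (agree)

Row averages: Barley=7, Rye=7.25, Sorghum=13.75, Soy=13.5, Corn=6.75, Oats=25.25
Highest average = 25.25 → Oats.
Row minima: Barley=-2, Rye=3, Sorghum=2, Soy=6, Corn=1, Oats=19
Best worst-case = 19 → Oats.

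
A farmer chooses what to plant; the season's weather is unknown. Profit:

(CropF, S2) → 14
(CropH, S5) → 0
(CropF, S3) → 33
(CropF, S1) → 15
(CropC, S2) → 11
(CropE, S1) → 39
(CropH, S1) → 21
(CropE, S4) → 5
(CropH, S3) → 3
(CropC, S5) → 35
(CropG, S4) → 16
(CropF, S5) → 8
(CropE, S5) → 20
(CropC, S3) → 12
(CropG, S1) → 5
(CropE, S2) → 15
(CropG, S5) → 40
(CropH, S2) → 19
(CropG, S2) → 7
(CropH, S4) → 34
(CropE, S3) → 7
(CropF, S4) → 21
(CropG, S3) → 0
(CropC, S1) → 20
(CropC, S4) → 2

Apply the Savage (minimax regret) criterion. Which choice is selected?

CropE

Column bests: S1=39, S2=19, S3=33, S4=34, S5=40.
CropH regrets: 18, 0, 30, 0, 40 → max 40
CropE regrets: 0, 4, 26, 29, 20 → max 29
CropF regrets: 24, 5, 0, 13, 32 → max 32
CropC regrets: 19, 8, 21, 32, 5 → max 32
CropG regrets: 34, 12, 33, 18, 0 → max 34
Smallest max regret = 29 → CropE.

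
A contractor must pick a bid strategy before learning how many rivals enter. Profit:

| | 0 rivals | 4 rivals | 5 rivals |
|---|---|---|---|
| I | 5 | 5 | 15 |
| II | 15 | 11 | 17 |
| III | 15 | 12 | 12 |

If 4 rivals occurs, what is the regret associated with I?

7

Best payoff under 4 rivals is 12.
Regret = 12 − 5 = 7.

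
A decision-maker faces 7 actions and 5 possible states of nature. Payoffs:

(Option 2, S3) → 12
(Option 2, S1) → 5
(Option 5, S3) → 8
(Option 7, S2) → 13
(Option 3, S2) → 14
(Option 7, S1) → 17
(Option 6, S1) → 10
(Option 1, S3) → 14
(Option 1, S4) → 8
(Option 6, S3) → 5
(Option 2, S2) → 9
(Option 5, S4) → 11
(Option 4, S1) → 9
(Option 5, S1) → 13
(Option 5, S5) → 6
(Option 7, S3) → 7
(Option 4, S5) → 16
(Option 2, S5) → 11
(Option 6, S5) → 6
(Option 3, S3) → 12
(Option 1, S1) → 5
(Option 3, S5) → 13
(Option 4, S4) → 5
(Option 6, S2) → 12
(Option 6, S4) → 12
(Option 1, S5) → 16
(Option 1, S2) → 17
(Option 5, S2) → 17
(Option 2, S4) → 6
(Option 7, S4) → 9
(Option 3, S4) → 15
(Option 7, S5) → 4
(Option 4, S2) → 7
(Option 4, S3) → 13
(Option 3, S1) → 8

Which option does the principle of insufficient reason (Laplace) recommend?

Option 3

Row averages: Option 1=12, Option 2=8.6, Option 3=12.4, Option 4=10, Option 5=11, Option 6=9, Option 7=10
Highest average = 12.4 → Option 3.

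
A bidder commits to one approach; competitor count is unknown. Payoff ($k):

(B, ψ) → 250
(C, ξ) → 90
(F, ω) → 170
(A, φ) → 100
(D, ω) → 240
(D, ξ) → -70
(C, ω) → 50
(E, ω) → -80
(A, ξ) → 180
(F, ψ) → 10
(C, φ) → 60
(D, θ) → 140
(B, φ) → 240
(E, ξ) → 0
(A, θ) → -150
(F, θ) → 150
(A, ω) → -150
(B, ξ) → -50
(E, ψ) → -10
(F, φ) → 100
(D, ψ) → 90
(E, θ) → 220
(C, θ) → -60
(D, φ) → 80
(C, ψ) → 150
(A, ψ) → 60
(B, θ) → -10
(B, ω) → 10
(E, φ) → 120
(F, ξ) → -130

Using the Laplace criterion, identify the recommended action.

Row averages: A=8, B=88, C=58, D=96, E=50, F=60
Highest average = 96 → D.

D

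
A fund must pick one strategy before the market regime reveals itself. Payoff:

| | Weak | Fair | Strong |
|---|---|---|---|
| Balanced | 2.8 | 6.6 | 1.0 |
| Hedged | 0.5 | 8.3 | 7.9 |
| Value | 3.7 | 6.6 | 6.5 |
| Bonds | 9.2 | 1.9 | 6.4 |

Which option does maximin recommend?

Row minima: Balanced=1.0, Hedged=0.5, Value=3.7, Bonds=1.9
Best worst-case = 3.7 → Value.

Value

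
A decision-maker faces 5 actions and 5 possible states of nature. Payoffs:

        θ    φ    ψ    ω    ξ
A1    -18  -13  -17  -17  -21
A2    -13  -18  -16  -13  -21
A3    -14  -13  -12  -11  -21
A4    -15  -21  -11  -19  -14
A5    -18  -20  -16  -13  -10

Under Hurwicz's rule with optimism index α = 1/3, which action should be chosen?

A5

A1: 1/3·(-13) + 2/3·(-21) = -55/3
A2: 1/3·(-13) + 2/3·(-21) = -55/3
A3: 1/3·(-11) + 2/3·(-21) = -53/3
A4: 1/3·(-11) + 2/3·(-21) = -53/3
A5: 1/3·(-10) + 2/3·(-20) = -50/3
Highest Hurwicz score = -50/3 → A5.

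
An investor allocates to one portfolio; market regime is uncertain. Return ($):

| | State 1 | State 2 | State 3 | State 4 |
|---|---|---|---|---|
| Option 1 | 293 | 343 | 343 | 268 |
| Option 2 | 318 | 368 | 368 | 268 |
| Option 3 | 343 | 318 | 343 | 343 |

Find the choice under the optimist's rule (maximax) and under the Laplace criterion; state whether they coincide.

maximax → Option 2; laplace → Option 3 (disagree)

Row maxima: Option 1=343, Option 2=368, Option 3=343
Best best-case = 368 → Option 2.
Row averages: Option 1=311.75, Option 2=330.5, Option 3=336.75
Highest average = 336.75 → Option 3.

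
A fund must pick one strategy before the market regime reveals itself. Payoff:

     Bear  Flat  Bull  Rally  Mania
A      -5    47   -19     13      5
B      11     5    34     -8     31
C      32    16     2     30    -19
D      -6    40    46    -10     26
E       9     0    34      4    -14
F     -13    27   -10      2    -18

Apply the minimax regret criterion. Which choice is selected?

Column bests: Bear=32, Flat=47, Bull=46, Rally=30, Mania=31.
A regrets: 37, 0, 65, 17, 26 → max 65
B regrets: 21, 42, 12, 38, 0 → max 42
C regrets: 0, 31, 44, 0, 50 → max 50
D regrets: 38, 7, 0, 40, 5 → max 40
E regrets: 23, 47, 12, 26, 45 → max 47
F regrets: 45, 20, 56, 28, 49 → max 56
Smallest max regret = 40 → D.

D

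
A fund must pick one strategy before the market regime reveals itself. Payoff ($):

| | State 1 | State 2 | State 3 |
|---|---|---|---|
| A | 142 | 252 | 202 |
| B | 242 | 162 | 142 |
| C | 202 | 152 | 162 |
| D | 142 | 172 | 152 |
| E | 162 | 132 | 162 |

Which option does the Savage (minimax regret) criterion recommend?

B

Column bests: State 1=242, State 2=252, State 3=202.
A regrets: 100, 0, 0 → max 100
B regrets: 0, 90, 60 → max 90
C regrets: 40, 100, 40 → max 100
D regrets: 100, 80, 50 → max 100
E regrets: 80, 120, 40 → max 120
Smallest max regret = 90 → B.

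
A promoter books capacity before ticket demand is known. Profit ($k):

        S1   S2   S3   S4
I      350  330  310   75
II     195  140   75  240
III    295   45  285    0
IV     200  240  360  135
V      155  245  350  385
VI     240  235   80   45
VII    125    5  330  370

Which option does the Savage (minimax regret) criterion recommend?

V

Column bests: S1=350, S2=330, S3=360, S4=385.
I regrets: 0, 0, 50, 310 → max 310
II regrets: 155, 190, 285, 145 → max 285
III regrets: 55, 285, 75, 385 → max 385
IV regrets: 150, 90, 0, 250 → max 250
V regrets: 195, 85, 10, 0 → max 195
VI regrets: 110, 95, 280, 340 → max 340
VII regrets: 225, 325, 30, 15 → max 325
Smallest max regret = 195 → V.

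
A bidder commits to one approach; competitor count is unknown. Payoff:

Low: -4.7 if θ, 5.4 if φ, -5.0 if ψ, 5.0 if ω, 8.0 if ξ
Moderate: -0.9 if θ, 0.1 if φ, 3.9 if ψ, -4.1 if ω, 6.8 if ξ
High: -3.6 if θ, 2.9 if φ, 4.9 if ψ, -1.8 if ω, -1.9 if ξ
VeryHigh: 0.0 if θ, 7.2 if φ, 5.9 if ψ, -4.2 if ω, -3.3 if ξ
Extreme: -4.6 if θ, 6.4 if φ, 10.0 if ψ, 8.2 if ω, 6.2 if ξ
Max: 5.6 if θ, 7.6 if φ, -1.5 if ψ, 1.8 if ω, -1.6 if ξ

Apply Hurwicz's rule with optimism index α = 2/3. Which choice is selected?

Extreme

Low: 2/3·8.0 + 1/3·(-5.0) = 11/3
Moderate: 2/3·6.8 + 1/3·(-4.1) = 19/6
High: 2/3·4.9 + 1/3·(-3.6) = 31/15
VeryHigh: 2/3·7.2 + 1/3·(-4.2) = 3.4
Extreme: 2/3·10.0 + 1/3·(-4.6) = 77/15
Max: 2/3·7.6 + 1/3·(-1.6) = 68/15
Highest Hurwicz score = 77/15 → Extreme.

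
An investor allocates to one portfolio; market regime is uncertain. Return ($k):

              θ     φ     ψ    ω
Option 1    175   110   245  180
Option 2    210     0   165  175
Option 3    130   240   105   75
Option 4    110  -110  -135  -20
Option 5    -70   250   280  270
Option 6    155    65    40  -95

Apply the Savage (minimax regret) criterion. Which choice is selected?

Option 1

Column bests: θ=210, φ=250, ψ=280, ω=270.
Option 1 regrets: 35, 140, 35, 90 → max 140
Option 2 regrets: 0, 250, 115, 95 → max 250
Option 3 regrets: 80, 10, 175, 195 → max 195
Option 4 regrets: 100, 360, 415, 290 → max 415
Option 5 regrets: 280, 0, 0, 0 → max 280
Option 6 regrets: 55, 185, 240, 365 → max 365
Smallest max regret = 140 → Option 1.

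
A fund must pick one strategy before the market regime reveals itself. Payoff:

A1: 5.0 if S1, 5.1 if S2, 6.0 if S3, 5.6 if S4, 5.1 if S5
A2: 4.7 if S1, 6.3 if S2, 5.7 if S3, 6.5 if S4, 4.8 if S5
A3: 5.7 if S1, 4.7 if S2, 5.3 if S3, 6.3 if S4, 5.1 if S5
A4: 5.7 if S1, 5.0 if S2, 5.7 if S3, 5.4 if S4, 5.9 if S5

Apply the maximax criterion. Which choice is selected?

Row maxima: A1=6.0, A2=6.5, A3=6.3, A4=5.9
Best best-case = 6.5 → A2.

A2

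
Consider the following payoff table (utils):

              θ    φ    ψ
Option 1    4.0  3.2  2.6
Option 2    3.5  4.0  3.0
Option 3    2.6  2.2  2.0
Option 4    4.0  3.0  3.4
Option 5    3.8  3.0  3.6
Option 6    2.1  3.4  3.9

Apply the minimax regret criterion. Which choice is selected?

Column bests: θ=4.0, φ=4.0, ψ=3.9.
Option 1 regrets: 0.0, 0.8, 1.3 → max 1.3
Option 2 regrets: 0.5, 0.0, 0.9 → max 0.9
Option 3 regrets: 1.4, 1.8, 1.9 → max 1.9
Option 4 regrets: 0.0, 1.0, 0.5 → max 1.0
Option 5 regrets: 0.2, 1.0, 0.3 → max 1.0
Option 6 regrets: 1.9, 0.6, 0.0 → max 1.9
Smallest max regret = 0.9 → Option 2.

Option 2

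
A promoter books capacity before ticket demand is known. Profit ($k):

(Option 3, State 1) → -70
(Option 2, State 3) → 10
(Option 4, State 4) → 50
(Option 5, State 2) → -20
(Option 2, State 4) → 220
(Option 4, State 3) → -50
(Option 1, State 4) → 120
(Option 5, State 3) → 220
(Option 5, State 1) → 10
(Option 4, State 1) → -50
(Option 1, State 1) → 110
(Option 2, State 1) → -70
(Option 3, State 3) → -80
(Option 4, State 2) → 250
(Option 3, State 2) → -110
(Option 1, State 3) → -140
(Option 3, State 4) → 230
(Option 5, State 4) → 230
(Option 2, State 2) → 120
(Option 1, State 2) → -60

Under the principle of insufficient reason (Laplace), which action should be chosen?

Row averages: Option 1=7.5, Option 2=70, Option 3=-7.5, Option 4=50, Option 5=110
Highest average = 110 → Option 5.

Option 5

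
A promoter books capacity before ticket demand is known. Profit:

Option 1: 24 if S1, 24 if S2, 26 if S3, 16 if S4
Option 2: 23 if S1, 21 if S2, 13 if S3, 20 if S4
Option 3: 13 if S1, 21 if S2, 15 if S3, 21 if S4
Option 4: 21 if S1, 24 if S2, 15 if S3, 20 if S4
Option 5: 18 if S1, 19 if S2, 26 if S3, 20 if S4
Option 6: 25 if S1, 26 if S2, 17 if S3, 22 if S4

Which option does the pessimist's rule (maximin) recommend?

Row minima: Option 1=16, Option 2=13, Option 3=13, Option 4=15, Option 5=18, Option 6=17
Best worst-case = 18 → Option 5.

Option 5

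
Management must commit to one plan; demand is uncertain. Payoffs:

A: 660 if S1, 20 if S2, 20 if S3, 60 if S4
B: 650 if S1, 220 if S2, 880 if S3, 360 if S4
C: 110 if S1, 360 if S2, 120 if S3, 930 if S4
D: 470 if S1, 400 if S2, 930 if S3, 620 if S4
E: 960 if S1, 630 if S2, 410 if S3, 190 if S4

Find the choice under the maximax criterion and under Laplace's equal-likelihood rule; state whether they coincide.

maximax → E; laplace → D (disagree)

Row maxima: A=660, B=880, C=930, D=930, E=960
Best best-case = 960 → E.
Row averages: A=190, B=527.5, C=380, D=605, E=547.5
Highest average = 605 → D.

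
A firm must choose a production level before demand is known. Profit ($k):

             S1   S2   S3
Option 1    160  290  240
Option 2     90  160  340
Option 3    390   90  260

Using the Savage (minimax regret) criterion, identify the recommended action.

Option 3

Column bests: S1=390, S2=290, S3=340.
Option 1 regrets: 230, 0, 100 → max 230
Option 2 regrets: 300, 130, 0 → max 300
Option 3 regrets: 0, 200, 80 → max 200
Smallest max regret = 200 → Option 3.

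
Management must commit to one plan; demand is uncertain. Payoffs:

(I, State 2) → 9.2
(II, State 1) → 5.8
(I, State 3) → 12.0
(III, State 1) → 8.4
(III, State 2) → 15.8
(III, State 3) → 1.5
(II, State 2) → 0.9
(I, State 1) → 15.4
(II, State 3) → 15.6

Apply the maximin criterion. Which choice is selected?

I

Row minima: I=9.2, II=0.9, III=1.5
Best worst-case = 9.2 → I.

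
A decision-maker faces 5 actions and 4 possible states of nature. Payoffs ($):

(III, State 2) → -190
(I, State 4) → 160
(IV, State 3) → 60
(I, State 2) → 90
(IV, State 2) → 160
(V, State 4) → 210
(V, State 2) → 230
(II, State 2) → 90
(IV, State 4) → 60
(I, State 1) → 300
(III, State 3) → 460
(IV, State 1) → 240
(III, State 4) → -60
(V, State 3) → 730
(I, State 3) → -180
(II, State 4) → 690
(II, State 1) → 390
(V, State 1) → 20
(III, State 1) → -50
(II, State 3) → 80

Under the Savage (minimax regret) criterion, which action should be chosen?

V

Column bests: State 1=390, State 2=230, State 3=730, State 4=690.
I regrets: 90, 140, 910, 530 → max 910
II regrets: 0, 140, 650, 0 → max 650
III regrets: 440, 420, 270, 750 → max 750
IV regrets: 150, 70, 670, 630 → max 670
V regrets: 370, 0, 0, 480 → max 480
Smallest max regret = 480 → V.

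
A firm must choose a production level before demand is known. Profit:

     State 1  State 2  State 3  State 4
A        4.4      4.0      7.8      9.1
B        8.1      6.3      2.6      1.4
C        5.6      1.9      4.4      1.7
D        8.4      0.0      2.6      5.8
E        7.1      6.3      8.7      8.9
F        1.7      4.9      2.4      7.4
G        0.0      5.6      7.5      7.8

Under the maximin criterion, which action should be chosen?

E

Row minima: A=4.0, B=1.4, C=1.7, D=0.0, E=6.3, F=1.7, G=0.0
Best worst-case = 6.3 → E.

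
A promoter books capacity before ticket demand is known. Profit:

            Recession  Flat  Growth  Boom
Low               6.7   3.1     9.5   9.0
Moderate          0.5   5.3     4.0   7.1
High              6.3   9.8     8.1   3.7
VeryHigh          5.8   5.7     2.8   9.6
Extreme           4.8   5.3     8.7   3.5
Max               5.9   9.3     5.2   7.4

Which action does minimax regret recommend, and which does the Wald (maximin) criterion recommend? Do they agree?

Column bests: Recession=6.7, Flat=9.8, Growth=9.5, Boom=9.6.
Low regrets: 0.0, 6.7, 0.0, 0.6 → max 6.7
Moderate regrets: 6.2, 4.5, 5.5, 2.5 → max 6.2
High regrets: 0.4, 0.0, 1.4, 5.9 → max 5.9
VeryHigh regrets: 0.9, 4.1, 6.7, 0.0 → max 6.7
Extreme regrets: 1.9, 4.5, 0.8, 6.1 → max 6.1
Max regrets: 0.8, 0.5, 4.3, 2.2 → max 4.3
Smallest max regret = 4.3 → Max.
Row minima: Low=3.1, Moderate=0.5, High=3.7, VeryHigh=2.8, Extreme=3.5, Max=5.2
Best worst-case = 5.2 → Max.

minimax regret → Max; maximin → Max (agree)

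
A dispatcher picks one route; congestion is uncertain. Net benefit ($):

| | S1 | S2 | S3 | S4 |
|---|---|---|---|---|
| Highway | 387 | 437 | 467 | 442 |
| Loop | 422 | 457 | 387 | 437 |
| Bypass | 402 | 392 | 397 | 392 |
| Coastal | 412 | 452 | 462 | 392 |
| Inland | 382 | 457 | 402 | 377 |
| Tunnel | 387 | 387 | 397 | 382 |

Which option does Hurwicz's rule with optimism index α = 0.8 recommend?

Highway: 0.8·467 + 0.2·387 = 451
Loop: 0.8·457 + 0.2·387 = 443
Bypass: 0.8·402 + 0.2·392 = 400
Coastal: 0.8·462 + 0.2·392 = 448
Inland: 0.8·457 + 0.2·377 = 441
Tunnel: 0.8·397 + 0.2·382 = 394
Highest Hurwicz score = 451 → Highway.

Highway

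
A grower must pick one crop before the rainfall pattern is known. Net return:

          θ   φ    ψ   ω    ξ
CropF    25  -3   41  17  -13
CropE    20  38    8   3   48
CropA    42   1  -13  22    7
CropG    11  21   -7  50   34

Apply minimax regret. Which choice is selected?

Column bests: θ=42, φ=38, ψ=41, ω=50, ξ=48.
CropF regrets: 17, 41, 0, 33, 61 → max 61
CropE regrets: 22, 0, 33, 47, 0 → max 47
CropA regrets: 0, 37, 54, 28, 41 → max 54
CropG regrets: 31, 17, 48, 0, 14 → max 48
Smallest max regret = 47 → CropE.

CropE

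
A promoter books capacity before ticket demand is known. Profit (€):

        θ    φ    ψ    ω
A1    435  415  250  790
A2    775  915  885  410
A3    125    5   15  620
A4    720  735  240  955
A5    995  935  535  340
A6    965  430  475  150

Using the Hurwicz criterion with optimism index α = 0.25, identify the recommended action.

A1: 0.25·790 + 0.75·250 = 385
A2: 0.25·915 + 0.75·410 = 536.25
A3: 0.25·620 + 0.75·5 = 158.75
A4: 0.25·955 + 0.75·240 = 418.75
A5: 0.25·995 + 0.75·340 = 503.75
A6: 0.25·965 + 0.75·150 = 353.75
Highest Hurwicz score = 536.25 → A2.

A2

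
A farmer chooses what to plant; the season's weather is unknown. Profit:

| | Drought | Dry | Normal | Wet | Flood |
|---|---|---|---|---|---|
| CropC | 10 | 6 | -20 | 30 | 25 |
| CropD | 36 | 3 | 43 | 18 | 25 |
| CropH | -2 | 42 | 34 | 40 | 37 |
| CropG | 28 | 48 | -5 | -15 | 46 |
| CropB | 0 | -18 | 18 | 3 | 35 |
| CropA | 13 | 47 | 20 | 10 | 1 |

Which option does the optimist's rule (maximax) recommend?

CropG

Row maxima: CropC=30, CropD=43, CropH=42, CropG=48, CropB=35, CropA=47
Best best-case = 48 → CropG.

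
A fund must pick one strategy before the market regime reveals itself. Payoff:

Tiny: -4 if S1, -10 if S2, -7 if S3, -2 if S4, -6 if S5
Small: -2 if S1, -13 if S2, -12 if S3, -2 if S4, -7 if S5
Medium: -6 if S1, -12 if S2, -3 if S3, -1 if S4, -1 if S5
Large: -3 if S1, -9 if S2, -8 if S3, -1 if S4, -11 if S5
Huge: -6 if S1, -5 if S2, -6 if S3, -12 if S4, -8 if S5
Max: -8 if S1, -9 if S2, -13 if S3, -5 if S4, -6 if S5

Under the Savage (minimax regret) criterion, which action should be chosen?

Column bests: S1=-2, S2=-5, S3=-3, S4=-1, S5=-1.
Tiny regrets: 2, 5, 4, 1, 5 → max 5
Small regrets: 0, 8, 9, 1, 6 → max 9
Medium regrets: 4, 7, 0, 0, 0 → max 7
Large regrets: 1, 4, 5, 0, 10 → max 10
Huge regrets: 4, 0, 3, 11, 7 → max 11
Max regrets: 6, 4, 10, 4, 5 → max 10
Smallest max regret = 5 → Tiny.

Tiny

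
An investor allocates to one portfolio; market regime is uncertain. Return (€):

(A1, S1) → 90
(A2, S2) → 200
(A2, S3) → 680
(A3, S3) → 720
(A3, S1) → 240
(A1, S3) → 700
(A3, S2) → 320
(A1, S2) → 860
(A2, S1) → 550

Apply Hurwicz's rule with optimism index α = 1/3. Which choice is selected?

A1: 1/3·860 + 2/3·90 = 1040/3
A2: 1/3·680 + 2/3·200 = 360
A3: 1/3·720 + 2/3·240 = 400
Highest Hurwicz score = 400 → A3.

A3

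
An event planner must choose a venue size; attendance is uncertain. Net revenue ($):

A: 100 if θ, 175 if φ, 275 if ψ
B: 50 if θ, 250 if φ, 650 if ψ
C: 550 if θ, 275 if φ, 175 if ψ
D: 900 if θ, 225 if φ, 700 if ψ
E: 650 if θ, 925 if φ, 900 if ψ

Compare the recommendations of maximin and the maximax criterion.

maximin → E; maximax → E (agree)

Row minima: A=100, B=50, C=175, D=225, E=650
Best worst-case = 650 → E.
Row maxima: A=275, B=650, C=550, D=900, E=925
Best best-case = 925 → E.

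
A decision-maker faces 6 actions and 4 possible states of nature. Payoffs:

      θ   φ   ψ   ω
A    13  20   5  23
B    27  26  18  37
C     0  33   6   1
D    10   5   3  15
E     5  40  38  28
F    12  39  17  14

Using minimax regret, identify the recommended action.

Column bests: θ=27, φ=40, ψ=38, ω=37.
A regrets: 14, 20, 33, 14 → max 33
B regrets: 0, 14, 20, 0 → max 20
C regrets: 27, 7, 32, 36 → max 36
D regrets: 17, 35, 35, 22 → max 35
E regrets: 22, 0, 0, 9 → max 22
F regrets: 15, 1, 21, 23 → max 23
Smallest max regret = 20 → B.

B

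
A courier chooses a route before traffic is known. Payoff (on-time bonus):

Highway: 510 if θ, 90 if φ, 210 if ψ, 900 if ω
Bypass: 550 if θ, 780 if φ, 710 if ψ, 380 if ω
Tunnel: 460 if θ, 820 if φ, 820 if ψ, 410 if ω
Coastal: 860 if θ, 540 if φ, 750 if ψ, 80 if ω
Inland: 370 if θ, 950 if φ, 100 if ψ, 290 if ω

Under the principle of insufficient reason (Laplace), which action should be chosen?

Tunnel

Row averages: Highway=427.5, Bypass=605, Tunnel=627.5, Coastal=557.5, Inland=427.5
Highest average = 627.5 → Tunnel.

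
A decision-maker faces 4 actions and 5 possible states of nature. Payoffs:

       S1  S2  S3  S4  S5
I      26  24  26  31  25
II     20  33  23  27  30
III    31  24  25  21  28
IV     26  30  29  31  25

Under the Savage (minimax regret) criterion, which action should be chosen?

Column bests: S1=31, S2=33, S3=29, S4=31, S5=30.
I regrets: 5, 9, 3, 0, 5 → max 9
II regrets: 11, 0, 6, 4, 0 → max 11
III regrets: 0, 9, 4, 10, 2 → max 10
IV regrets: 5, 3, 0, 0, 5 → max 5
Smallest max regret = 5 → IV.

IV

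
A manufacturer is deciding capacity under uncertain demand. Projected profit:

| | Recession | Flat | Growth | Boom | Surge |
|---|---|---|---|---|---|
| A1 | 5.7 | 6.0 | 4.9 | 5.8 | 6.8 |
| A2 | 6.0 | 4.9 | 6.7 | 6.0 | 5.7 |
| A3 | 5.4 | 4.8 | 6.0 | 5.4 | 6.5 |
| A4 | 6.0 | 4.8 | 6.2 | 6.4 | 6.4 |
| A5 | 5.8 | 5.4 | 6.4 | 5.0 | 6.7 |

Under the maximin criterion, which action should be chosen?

Row minima: A1=4.9, A2=4.9, A3=4.8, A4=4.8, A5=5.0
Best worst-case = 5.0 → A5.

A5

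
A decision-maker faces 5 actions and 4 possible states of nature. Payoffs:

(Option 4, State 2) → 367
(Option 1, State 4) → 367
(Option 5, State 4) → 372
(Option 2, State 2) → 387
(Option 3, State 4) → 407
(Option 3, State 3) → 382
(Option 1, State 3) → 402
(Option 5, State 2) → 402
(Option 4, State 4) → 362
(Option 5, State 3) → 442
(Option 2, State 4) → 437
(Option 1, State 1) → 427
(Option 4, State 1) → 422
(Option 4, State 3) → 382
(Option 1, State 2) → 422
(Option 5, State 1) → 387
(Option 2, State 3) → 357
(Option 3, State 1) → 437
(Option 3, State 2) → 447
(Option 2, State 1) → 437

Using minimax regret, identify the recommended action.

Option 3

Column bests: State 1=437, State 2=447, State 3=442, State 4=437.
Option 1 regrets: 10, 25, 40, 70 → max 70
Option 2 regrets: 0, 60, 85, 0 → max 85
Option 3 regrets: 0, 0, 60, 30 → max 60
Option 4 regrets: 15, 80, 60, 75 → max 80
Option 5 regrets: 50, 45, 0, 65 → max 65
Smallest max regret = 60 → Option 3.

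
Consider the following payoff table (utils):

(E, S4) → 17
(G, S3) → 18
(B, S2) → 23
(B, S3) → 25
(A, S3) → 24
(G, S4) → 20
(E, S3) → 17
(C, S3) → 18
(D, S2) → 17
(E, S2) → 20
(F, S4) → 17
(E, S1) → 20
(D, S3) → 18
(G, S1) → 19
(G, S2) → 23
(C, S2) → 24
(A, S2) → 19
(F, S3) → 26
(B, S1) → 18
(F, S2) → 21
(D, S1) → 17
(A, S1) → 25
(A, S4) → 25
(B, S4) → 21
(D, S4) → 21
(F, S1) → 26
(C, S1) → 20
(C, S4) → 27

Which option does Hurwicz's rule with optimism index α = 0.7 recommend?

C

A: 0.7·25 + 0.3·19 = 23.2
B: 0.7·25 + 0.3·18 = 22.9
C: 0.7·27 + 0.3·18 = 24.3
D: 0.7·21 + 0.3·17 = 19.8
E: 0.7·20 + 0.3·17 = 19.1
F: 0.7·26 + 0.3·17 = 23.3
G: 0.7·23 + 0.3·18 = 21.5
Highest Hurwicz score = 24.3 → C.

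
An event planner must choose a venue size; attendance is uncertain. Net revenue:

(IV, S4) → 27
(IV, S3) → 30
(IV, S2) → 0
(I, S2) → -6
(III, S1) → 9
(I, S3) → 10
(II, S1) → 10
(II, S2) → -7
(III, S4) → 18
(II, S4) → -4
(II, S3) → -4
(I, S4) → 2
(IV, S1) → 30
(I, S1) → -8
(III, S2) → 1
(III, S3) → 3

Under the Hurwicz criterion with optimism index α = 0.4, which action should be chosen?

I: 0.4·10 + 0.6·(-8) = -0.8
II: 0.4·10 + 0.6·(-7) = -0.2
III: 0.4·18 + 0.6·1 = 7.8
IV: 0.4·30 + 0.6·0 = 12
Highest Hurwicz score = 12 → IV.

IV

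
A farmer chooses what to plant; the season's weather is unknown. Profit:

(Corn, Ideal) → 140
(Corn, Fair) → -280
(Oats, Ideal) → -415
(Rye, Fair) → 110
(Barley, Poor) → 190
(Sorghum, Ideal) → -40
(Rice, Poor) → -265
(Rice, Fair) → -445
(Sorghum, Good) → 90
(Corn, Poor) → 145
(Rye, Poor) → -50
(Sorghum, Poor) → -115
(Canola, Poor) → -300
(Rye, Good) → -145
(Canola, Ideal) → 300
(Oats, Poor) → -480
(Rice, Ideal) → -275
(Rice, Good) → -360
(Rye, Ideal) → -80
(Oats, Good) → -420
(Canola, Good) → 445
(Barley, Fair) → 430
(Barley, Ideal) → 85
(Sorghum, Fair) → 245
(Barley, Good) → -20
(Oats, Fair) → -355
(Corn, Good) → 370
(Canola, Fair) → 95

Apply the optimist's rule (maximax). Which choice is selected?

Row maxima: Rice=-265, Rye=110, Canola=445, Corn=370, Barley=430, Sorghum=245, Oats=-355
Best best-case = 445 → Canola.

Canola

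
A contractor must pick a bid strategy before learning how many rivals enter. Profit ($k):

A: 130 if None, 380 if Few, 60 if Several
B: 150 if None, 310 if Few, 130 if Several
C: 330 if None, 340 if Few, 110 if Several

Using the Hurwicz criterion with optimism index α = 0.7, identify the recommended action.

A: 0.7·380 + 0.3·60 = 284
B: 0.7·310 + 0.3·130 = 256
C: 0.7·340 + 0.3·110 = 271
Highest Hurwicz score = 284 → A.

A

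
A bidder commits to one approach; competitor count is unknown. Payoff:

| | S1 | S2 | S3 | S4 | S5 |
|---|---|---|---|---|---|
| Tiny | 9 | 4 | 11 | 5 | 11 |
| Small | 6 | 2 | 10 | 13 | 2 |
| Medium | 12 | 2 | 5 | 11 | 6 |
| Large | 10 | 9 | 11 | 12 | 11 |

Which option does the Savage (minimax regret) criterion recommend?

Column bests: S1=12, S2=9, S3=11, S4=13, S5=11.
Tiny regrets: 3, 5, 0, 8, 0 → max 8
Small regrets: 6, 7, 1, 0, 9 → max 9
Medium regrets: 0, 7, 6, 2, 5 → max 7
Large regrets: 2, 0, 0, 1, 0 → max 2
Smallest max regret = 2 → Large.

Large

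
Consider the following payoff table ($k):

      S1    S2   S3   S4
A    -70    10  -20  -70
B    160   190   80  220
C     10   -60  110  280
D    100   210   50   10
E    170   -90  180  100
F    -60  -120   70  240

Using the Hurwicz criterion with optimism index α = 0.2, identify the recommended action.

B

A: 0.2·10 + 0.8·(-70) = -54
B: 0.2·220 + 0.8·80 = 108
C: 0.2·280 + 0.8·(-60) = 8
D: 0.2·210 + 0.8·10 = 50
E: 0.2·180 + 0.8·(-90) = -36
F: 0.2·240 + 0.8·(-120) = -48
Highest Hurwicz score = 108 → B.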